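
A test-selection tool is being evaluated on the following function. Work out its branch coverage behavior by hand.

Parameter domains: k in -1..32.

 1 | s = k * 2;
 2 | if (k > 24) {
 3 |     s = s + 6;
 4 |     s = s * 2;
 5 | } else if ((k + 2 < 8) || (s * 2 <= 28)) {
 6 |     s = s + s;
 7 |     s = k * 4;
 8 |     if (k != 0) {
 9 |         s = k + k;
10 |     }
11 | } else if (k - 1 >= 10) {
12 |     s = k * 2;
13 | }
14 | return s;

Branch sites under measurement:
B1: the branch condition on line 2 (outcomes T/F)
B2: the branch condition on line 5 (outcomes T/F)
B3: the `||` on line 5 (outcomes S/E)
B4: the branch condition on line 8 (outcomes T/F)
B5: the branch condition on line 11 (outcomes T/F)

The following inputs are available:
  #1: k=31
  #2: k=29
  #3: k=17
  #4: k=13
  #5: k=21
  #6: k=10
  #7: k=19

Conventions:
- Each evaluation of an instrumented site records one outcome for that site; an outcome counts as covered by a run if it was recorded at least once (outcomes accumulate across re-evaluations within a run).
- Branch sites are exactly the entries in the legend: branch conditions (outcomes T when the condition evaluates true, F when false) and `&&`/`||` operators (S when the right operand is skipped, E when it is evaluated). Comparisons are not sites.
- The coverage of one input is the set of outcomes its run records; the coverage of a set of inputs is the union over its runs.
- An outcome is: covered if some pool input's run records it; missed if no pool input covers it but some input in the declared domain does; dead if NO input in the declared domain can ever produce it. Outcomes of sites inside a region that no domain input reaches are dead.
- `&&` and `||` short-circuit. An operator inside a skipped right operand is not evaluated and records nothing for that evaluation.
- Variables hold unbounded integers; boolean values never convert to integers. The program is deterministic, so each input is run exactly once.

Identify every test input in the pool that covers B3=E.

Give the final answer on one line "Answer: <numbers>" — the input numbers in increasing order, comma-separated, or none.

input #1 (k=31): does not produce B3=E
input #2 (k=29): does not produce B3=E
input #3 (k=17): produces B3=E
input #4 (k=13): produces B3=E
input #5 (k=21): produces B3=E
input #6 (k=10): produces B3=E
input #7 (k=19): produces B3=E

Answer: 3, 4, 5, 6, 7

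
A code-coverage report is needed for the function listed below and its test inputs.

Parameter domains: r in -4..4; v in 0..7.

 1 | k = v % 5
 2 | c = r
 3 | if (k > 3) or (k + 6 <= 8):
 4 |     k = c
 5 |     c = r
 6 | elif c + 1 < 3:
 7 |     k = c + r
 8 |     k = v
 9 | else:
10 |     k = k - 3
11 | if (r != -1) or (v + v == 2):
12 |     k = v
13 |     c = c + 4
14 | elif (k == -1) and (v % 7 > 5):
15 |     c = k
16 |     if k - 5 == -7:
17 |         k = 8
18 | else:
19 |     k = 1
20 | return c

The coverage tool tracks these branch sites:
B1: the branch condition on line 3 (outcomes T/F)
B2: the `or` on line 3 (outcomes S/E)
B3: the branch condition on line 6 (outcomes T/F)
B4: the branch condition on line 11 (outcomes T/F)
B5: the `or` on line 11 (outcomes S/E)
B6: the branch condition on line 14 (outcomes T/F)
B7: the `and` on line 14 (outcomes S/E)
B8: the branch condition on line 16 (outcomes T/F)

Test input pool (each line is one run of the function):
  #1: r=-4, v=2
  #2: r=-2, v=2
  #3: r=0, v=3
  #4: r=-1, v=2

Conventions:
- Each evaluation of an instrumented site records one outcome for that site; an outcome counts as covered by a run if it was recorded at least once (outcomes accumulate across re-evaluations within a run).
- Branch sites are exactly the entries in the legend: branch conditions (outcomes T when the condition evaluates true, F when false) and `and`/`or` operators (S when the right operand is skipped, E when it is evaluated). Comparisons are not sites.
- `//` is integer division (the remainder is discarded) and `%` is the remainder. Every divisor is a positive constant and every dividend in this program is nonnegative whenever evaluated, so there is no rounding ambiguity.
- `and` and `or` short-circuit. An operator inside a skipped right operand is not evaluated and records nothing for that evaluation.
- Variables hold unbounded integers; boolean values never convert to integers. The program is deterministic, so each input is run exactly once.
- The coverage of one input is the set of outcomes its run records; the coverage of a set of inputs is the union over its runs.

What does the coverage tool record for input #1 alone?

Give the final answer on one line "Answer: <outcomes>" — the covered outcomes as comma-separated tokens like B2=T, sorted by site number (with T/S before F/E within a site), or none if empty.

Tracing the run of input #1 (r=-4, v=2):
  B2->E, B1->T, B5->S, B4->T
collecting distinct outcomes: B1=T, B2=E, B4=T, B5=S

Answer: B1=T, B2=E, B4=T, B5=S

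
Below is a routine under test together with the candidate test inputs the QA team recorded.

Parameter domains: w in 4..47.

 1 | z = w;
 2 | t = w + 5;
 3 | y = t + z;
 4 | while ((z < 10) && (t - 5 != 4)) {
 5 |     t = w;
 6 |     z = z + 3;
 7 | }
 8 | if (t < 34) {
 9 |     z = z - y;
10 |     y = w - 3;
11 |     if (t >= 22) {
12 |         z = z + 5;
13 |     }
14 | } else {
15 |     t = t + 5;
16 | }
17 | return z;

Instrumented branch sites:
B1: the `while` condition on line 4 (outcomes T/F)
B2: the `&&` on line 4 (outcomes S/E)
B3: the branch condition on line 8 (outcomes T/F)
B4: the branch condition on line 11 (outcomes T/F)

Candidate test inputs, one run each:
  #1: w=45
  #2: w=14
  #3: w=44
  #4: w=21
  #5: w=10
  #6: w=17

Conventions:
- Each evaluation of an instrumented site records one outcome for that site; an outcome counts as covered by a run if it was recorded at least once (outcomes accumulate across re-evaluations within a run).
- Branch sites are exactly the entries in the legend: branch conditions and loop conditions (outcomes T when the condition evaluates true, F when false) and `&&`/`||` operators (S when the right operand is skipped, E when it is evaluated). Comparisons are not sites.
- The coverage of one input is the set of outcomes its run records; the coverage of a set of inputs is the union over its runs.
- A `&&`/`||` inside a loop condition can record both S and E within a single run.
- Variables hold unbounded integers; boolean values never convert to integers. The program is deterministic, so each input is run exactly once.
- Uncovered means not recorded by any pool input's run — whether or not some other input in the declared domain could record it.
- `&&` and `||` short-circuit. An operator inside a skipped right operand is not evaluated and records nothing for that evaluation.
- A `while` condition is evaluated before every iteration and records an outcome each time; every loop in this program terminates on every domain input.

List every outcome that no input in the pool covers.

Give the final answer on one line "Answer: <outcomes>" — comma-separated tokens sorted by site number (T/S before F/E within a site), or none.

#1 (w=45) -> B2->S, B1->F, B3->F; covered: B1=F, B2=S, B3=F
#2 (w=14) -> B2->S, B1->F, B3->T, B4->F; covered: B1=F, B2=S, B3=T, B4=F
#3 (w=44) -> B2->S, B1->F, B3->F; covered: B1=F, B2=S, B3=F
#4 (w=21) -> B2->S, B1->F, B3->T, B4->T; covered: B1=F, B2=S, B3=T, B4=T
#5 (w=10) -> B2->S, B1->F, B3->T, B4->F; covered: B1=F, B2=S, B3=T, B4=F
#6 (w=17) -> B2->S, B1->F, B3->T, B4->T; covered: B1=F, B2=S, B3=T, B4=T
union over the pool: B1=F, B2=S, B3=T, B3=F, B4=T, B4=F
uncovered (2 of 8): B1=T, B2=E

Answer: B1=T, B2=E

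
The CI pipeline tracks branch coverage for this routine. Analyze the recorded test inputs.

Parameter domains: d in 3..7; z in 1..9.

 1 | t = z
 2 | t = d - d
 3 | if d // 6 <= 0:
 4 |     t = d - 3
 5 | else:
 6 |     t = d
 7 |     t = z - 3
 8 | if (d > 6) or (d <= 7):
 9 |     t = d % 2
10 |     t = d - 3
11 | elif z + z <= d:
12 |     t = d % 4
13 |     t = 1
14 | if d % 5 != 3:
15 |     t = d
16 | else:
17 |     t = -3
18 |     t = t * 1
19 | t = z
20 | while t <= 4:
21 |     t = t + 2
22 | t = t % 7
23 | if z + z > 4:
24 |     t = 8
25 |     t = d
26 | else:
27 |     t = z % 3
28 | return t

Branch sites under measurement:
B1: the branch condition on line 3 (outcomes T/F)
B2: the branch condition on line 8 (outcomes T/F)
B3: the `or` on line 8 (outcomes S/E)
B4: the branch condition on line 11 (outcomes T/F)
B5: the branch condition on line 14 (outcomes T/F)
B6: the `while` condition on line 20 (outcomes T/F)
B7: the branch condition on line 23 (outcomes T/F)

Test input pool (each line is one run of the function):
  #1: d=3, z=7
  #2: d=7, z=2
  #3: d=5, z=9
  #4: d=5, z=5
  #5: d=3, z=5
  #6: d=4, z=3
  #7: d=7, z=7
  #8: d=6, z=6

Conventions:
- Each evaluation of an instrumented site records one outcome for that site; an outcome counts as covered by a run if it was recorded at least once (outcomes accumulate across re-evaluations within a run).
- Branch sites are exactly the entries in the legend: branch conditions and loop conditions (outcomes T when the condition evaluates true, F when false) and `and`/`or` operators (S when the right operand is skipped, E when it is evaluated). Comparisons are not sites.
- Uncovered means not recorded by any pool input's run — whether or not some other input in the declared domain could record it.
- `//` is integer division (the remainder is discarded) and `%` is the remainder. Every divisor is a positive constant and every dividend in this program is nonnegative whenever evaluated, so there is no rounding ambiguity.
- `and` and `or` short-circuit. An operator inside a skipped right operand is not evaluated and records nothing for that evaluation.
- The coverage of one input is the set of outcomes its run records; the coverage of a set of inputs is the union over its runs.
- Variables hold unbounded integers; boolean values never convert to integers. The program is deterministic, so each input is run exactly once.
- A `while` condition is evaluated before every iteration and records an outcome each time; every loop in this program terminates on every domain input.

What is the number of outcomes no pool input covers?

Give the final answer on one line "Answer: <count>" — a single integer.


input #1 (d=3, z=7): events B1->T, B3->E, B2->T, B5->F, B6->F, B7->T; covers B1=T, B2=T, B3=E, B5=F, B6=F, B7=T
input #2 (d=7, z=2): events B1->F, B3->S, B2->T, B5->T, B6->T, B6->T, B6->F, B7->F; covers B1=F, B2=T, B3=S, B5=T, B6=T, B6=F, B7=F
input #3 (d=5, z=9): events B1->T, B3->E, B2->T, B5->T, B6->F, B7->T; covers B1=T, B2=T, B3=E, B5=T, B6=F, B7=T
input #4 (d=5, z=5): events B1->T, B3->E, B2->T, B5->T, B6->F, B7->T; covers B1=T, B2=T, B3=E, B5=T, B6=F, B7=T
input #5 (d=3, z=5): events B1->T, B3->E, B2->T, B5->F, B6->F, B7->T; covers B1=T, B2=T, B3=E, B5=F, B6=F, B7=T
input #6 (d=4, z=3): events B1->T, B3->E, B2->T, B5->T, B6->T, B6->F, B7->T; covers B1=T, B2=T, B3=E, B5=T, B6=T, B6=F, B7=T
input #7 (d=7, z=7): events B1->F, B3->S, B2->T, B5->T, B6->F, B7->T; covers B1=F, B2=T, B3=S, B5=T, B6=F, B7=T
input #8 (d=6, z=6): events B1->F, B3->E, B2->T, B5->T, B6->F, B7->T; covers B1=F, B2=T, B3=E, B5=T, B6=F, B7=T
union over the pool: B1=T, B1=F, B2=T, B3=S, B3=E, B5=T, B5=F, B6=T, B6=F, B7=T, B7=F
uncovered (3 of 14): B2=F, B4=T, B4=F
Answer: 3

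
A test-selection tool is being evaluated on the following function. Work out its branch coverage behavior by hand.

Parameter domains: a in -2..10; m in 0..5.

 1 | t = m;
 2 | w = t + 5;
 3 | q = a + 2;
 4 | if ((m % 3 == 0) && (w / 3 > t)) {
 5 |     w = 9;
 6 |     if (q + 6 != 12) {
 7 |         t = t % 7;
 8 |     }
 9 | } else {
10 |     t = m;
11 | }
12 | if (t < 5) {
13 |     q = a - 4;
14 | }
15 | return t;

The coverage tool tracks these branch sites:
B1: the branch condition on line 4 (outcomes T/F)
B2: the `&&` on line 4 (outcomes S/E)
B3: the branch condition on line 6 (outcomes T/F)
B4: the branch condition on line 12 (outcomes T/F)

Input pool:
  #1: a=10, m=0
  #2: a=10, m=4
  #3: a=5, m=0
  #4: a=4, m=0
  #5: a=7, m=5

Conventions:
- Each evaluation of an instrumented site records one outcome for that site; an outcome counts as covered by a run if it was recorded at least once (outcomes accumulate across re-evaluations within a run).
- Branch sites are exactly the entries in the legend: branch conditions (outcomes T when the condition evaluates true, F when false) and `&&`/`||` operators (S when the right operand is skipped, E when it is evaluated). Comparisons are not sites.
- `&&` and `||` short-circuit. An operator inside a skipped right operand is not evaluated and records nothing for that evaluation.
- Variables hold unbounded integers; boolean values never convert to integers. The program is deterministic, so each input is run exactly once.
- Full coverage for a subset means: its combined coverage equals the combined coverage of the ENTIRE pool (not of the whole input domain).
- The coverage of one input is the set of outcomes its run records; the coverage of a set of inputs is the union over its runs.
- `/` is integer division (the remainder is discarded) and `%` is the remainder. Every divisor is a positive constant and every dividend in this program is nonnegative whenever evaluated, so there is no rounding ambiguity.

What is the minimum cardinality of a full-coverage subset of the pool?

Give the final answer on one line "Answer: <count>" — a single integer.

run #1 (a=10, m=0) records B1=T, B2=E, B3=T, B4=T
run #2 (a=10, m=4) records B1=F, B2=S, B4=T
run #3 (a=5, m=0) records B1=T, B2=E, B3=T, B4=T
run #4 (a=4, m=0) records B1=T, B2=E, B3=F, B4=T
run #5 (a=7, m=5) records B1=F, B2=S, B4=F
union over all inputs: B1=T, B1=F, B2=S, B2=E, B3=T, B3=F, B4=T, B4=F (8 outcomes)
every size-1 subset falls short of the 8 outcomes (best: 4/8)
every size-2 subset falls short of the 8 outcomes (best: 7/8)
the canonical winner is {1, 4, 5}: size 3, full 8-outcome coverage, earliest index list among size-3 covers

Answer: 3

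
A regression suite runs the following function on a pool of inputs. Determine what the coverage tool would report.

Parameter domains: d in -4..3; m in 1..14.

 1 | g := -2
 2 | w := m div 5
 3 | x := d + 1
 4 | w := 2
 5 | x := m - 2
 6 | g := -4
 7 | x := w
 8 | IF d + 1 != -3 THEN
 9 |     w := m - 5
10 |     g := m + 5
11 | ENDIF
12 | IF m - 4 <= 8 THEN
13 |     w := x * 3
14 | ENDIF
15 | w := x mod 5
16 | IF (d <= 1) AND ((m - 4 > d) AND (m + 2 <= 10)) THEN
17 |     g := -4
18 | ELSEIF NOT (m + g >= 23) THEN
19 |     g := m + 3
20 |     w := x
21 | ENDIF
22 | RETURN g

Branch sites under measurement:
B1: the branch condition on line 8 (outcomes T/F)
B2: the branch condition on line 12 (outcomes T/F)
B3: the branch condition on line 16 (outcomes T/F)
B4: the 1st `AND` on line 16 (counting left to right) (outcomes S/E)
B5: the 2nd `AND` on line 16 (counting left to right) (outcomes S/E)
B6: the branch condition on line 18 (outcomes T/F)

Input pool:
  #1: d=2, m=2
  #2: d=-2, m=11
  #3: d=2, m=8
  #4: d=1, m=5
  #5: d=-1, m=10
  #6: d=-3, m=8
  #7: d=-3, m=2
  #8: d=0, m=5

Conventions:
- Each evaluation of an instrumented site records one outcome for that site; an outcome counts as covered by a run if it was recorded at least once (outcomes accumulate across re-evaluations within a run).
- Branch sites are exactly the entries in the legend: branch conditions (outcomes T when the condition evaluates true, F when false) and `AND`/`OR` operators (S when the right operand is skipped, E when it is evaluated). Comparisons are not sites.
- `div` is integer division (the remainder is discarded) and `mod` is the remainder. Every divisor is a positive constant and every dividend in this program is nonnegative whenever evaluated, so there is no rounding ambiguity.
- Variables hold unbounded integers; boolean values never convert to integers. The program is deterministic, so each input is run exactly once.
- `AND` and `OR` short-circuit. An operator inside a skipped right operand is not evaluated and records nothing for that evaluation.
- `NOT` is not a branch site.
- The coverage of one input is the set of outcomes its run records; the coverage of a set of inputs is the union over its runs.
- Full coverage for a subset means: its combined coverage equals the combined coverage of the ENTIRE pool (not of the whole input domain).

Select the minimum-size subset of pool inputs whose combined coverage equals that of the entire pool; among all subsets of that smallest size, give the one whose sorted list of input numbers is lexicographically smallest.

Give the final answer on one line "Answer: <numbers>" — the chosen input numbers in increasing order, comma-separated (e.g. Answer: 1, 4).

test 1 (d=2, m=2) fires B1->T, B2->T, B4->S, B3->F, B6->T; hits B1=T, B2=T, B3=F, B4=S, B6=T
test 2 (d=-2, m=11) fires B1->T, B2->T, B4->E, B5->E, B3->F, B6->F; hits B1=T, B2=T, B3=F, B4=E, B5=E, B6=F
test 3 (d=2, m=8) fires B1->T, B2->T, B4->S, B3->F, B6->T; hits B1=T, B2=T, B3=F, B4=S, B6=T
test 4 (d=1, m=5) fires B1->T, B2->T, B4->E, B5->S, B3->F, B6->T; hits B1=T, B2=T, B3=F, B4=E, B5=S, B6=T
test 5 (d=-1, m=10) fires B1->T, B2->T, B4->E, B5->E, B3->F, B6->F; hits B1=T, B2=T, B3=F, B4=E, B5=E, B6=F
test 6 (d=-3, m=8) fires B1->T, B2->T, B4->E, B5->E, B3->T; hits B1=T, B2=T, B3=T, B4=E, B5=E
test 7 (d=-3, m=2) fires B1->T, B2->T, B4->E, B5->E, B3->T; hits B1=T, B2=T, B3=T, B4=E, B5=E
test 8 (d=0, m=5) fires B1->T, B2->T, B4->E, B5->E, B3->T; hits B1=T, B2=T, B3=T, B4=E, B5=E
union over all inputs: B1=T, B2=T, B3=T, B3=F, B4=S, B4=E, B5=S, B5=E, B6=T, B6=F (10 outcomes)
every size-1 subset falls short of the 10 outcomes (best: 6/10)
every size-2 subset falls short of the 10 outcomes (best: 8/10)
every size-3 subset falls short of the 10 outcomes (best: 9/10)
inputs {1, 2, 4, 6} (size 4) cover everything; no size-4 subset with a lexicographically smaller index list covers all 10

Answer: 1, 2, 4, 6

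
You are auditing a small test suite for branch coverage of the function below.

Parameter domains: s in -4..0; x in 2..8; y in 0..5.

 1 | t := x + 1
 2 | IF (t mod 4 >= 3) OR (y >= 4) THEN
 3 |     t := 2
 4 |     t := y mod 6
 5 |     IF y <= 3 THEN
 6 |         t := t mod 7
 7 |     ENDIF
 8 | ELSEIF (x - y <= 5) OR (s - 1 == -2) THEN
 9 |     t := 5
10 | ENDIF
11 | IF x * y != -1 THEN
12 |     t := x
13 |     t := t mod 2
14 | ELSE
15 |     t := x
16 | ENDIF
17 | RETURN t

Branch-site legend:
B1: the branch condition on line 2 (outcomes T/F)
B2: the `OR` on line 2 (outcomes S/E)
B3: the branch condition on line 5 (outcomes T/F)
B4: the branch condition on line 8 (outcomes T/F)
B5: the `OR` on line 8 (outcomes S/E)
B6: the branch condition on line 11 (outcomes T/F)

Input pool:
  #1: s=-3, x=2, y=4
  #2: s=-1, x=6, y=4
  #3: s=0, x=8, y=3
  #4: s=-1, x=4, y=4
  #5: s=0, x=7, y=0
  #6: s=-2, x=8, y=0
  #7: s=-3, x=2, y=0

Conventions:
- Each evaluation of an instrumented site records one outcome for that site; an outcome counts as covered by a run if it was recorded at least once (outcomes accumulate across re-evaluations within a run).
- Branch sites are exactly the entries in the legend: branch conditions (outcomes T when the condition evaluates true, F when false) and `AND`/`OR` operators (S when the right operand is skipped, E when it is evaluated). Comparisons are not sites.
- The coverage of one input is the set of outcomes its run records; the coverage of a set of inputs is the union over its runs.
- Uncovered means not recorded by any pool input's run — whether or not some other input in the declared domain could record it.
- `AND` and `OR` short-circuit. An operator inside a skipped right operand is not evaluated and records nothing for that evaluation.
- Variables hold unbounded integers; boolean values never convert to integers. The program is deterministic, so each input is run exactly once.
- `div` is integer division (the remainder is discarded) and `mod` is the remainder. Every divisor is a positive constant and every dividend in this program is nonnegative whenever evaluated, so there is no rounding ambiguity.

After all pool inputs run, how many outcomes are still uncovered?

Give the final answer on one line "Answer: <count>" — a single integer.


input #1, s=-3, x=2, y=4: events B2->S, B1->T, B3->F, B6->T; outcomes B1=T, B2=S, B3=F, B6=T
input #2, s=-1, x=6, y=4: events B2->S, B1->T, B3->F, B6->T; outcomes B1=T, B2=S, B3=F, B6=T
input #3, s=0, x=8, y=3: events B2->E, B1->F, B5->S, B4->T, B6->T; outcomes B1=F, B2=E, B4=T, B5=S, B6=T
input #4, s=-1, x=4, y=4: events B2->E, B1->T, B3->F, B6->T; outcomes B1=T, B2=E, B3=F, B6=T
input #5, s=0, x=7, y=0: events B2->E, B1->F, B5->E, B4->F, B6->T; outcomes B1=F, B2=E, B4=F, B5=E, B6=T
input #6, s=-2, x=8, y=0: events B2->E, B1->F, B5->E, B4->F, B6->T; outcomes B1=F, B2=E, B4=F, B5=E, B6=T
input #7, s=-3, x=2, y=0: events B2->S, B1->T, B3->T, B6->T; outcomes B1=T, B2=S, B3=T, B6=T
union over the pool: B1=T, B1=F, B2=S, B2=E, B3=T, B3=F, B4=T, B4=F, B5=S, B5=E, B6=T
uncovered (1 of 12): B6=F
Answer: 1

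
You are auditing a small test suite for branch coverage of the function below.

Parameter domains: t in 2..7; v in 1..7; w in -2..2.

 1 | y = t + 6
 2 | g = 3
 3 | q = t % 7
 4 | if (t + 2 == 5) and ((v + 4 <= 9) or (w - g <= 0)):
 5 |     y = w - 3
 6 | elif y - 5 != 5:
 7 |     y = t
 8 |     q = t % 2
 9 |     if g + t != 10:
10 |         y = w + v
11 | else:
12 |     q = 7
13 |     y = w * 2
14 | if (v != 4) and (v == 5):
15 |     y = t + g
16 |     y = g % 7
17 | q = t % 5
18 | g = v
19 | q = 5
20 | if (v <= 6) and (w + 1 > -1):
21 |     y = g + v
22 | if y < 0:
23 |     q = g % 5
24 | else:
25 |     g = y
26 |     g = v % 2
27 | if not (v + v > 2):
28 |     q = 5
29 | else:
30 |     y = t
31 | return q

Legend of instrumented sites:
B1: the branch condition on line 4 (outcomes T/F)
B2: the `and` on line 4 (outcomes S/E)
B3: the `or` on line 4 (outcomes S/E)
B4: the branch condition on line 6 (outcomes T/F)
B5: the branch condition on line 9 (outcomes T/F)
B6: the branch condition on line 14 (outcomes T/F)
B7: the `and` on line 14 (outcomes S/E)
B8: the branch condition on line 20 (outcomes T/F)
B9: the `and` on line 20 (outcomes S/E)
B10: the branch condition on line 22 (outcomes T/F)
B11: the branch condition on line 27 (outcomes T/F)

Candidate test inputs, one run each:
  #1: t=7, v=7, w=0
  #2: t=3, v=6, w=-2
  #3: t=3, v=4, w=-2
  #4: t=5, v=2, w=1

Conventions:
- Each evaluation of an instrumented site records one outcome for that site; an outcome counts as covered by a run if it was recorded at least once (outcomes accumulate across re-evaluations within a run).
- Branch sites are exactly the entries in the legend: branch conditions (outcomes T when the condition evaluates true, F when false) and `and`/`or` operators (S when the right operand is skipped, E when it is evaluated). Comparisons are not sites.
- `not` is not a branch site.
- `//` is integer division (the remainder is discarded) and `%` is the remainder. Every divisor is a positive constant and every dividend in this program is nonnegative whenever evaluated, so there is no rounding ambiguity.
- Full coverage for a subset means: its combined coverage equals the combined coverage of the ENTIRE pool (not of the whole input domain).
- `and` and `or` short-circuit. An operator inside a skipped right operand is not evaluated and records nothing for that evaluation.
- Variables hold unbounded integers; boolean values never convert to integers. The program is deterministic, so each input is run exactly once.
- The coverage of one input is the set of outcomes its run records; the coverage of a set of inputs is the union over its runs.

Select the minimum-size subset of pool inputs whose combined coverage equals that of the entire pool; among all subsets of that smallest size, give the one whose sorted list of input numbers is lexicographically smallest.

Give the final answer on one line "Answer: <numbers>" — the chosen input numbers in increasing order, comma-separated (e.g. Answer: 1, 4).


run #1 (t=7, v=7, w=0) runs B2->S, B1->F, B4->T, B5->F, B7->E, B6->F, B9->S, B8->F, B10->F, B11->F; records B1=F, B2=S, B4=T, B5=F, B6=F, B7=E, B8=F, B9=S, B10=F, B11=F
run #2 (t=3, v=6, w=-2) runs B2->E, B3->E, B1->T, B7->E, B6->F, B9->E, B8->F, B10->T, B11->F; records B1=T, B2=E, B3=E, B6=F, B7=E, B8=F, B9=E, B10=T, B11=F
run #3 (t=3, v=4, w=-2) runs B2->E, B3->S, B1->T, B7->S, B6->F, B9->E, B8->F, B10->T, B11->F; records B1=T, B2=E, B3=S, B6=F, B7=S, B8=F, B9=E, B10=T, B11=F
run #4 (t=5, v=2, w=1) runs B2->S, B1->F, B4->T, B5->T, B7->E, B6->F, B9->E, B8->T, B10->F, B11->F; records B1=F, B2=S, B4=T, B5=T, B6=F, B7=E, B8=T, B9=E, B10=F, B11=F
union over all inputs: B1=T, B1=F, B2=S, B2=E, B3=S, B3=E, B4=T, B5=T, B5=F, B6=F, B7=S, B7=E, B8=T, B8=F, B9=S, B9=E, B10=T, B10=F, B11=F (19 outcomes)
checked all size-1 subsets: none covers 19 outcomes (max 10/19)
checked all size-2 subsets: none covers 19 outcomes (max 16/19)
checked all size-3 subsets: none covers 19 outcomes (max 18/19)
the canonical winner is {1, 2, 3, 4}: size 4, full 19-outcome coverage, earliest index list among size-4 covers
Answer: 1, 2, 3, 4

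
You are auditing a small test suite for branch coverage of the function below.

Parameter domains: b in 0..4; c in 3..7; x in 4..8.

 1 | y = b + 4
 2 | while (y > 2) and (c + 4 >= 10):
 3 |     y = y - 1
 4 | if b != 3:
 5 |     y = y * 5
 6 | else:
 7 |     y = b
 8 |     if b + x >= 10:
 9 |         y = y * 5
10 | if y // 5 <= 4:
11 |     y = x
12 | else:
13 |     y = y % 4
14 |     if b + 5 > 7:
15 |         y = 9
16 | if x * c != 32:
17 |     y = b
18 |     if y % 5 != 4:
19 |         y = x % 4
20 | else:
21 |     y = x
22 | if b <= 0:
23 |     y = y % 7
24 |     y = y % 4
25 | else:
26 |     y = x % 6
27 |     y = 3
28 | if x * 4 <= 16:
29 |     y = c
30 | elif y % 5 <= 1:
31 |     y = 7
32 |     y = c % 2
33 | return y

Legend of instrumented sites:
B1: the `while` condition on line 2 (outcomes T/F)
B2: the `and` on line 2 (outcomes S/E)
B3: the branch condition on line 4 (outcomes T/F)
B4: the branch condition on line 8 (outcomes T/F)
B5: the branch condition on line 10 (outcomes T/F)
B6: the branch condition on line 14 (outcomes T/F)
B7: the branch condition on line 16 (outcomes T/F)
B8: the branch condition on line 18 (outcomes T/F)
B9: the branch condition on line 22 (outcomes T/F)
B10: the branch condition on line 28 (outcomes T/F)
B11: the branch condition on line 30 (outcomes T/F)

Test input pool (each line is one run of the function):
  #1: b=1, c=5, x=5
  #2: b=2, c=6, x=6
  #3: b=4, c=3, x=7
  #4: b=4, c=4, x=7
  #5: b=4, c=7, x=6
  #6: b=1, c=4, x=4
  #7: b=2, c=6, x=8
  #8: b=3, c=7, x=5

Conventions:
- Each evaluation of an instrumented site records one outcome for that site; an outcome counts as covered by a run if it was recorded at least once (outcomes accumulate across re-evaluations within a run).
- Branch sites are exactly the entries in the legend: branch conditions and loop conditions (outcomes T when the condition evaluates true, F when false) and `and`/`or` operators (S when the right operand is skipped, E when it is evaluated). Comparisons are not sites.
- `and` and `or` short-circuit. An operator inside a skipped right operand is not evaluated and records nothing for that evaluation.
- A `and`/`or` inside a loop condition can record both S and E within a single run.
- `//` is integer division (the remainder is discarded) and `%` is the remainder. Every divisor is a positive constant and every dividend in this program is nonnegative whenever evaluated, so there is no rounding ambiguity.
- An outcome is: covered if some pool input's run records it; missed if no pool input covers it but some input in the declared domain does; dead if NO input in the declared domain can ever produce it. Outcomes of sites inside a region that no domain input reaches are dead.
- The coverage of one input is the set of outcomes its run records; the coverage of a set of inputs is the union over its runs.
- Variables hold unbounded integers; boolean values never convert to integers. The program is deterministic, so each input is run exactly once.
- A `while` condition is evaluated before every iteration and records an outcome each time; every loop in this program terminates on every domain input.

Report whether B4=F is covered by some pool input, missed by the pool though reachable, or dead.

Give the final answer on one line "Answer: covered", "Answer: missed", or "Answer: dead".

B4=F is recorded by pool input(s) 8 -> covered

Answer: covered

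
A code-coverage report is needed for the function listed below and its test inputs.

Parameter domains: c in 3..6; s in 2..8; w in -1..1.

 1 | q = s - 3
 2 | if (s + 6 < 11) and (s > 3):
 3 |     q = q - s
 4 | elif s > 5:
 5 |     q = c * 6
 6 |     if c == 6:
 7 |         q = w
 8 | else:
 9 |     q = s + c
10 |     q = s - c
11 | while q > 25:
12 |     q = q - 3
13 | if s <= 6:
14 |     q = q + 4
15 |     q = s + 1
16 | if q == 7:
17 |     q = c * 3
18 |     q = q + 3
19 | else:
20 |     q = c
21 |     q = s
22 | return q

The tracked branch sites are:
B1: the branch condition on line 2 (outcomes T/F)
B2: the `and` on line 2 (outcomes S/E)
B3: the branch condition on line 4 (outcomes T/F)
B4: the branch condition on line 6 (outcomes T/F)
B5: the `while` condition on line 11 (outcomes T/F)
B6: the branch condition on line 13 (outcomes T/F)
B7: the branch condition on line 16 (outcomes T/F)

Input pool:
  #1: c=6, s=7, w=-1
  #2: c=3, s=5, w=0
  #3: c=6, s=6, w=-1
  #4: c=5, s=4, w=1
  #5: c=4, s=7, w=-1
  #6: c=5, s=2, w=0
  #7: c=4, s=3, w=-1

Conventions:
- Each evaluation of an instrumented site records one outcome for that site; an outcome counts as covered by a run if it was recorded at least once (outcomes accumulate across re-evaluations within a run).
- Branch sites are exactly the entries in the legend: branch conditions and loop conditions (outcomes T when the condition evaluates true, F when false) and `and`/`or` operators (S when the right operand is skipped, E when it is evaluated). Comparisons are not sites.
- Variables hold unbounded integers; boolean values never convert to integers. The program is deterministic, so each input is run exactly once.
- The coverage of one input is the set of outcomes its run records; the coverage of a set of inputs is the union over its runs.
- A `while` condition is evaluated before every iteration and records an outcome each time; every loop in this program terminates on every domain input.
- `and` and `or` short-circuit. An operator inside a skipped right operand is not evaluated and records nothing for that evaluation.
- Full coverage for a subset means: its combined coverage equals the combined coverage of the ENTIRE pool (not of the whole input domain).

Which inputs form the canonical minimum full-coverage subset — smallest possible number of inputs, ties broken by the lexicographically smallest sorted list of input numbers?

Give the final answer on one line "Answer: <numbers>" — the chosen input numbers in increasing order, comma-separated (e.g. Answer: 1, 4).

#1 (c=6, s=7, w=-1) -> B2->S, B1->F, B3->T, B4->T, B5->F, B6->F, B7->F; covered: B1=F, B2=S, B3=T, B4=T, B5=F, B6=F, B7=F
#2 (c=3, s=5, w=0) -> B2->S, B1->F, B3->F, B5->F, B6->T, B7->F; covered: B1=F, B2=S, B3=F, B5=F, B6=T, B7=F
#3 (c=6, s=6, w=-1) -> B2->S, B1->F, B3->T, B4->T, B5->F, B6->T, B7->T; covered: B1=F, B2=S, B3=T, B4=T, B5=F, B6=T, B7=T
#4 (c=5, s=4, w=1) -> B2->E, B1->T, B5->F, B6->T, B7->F; covered: B1=T, B2=E, B5=F, B6=T, B7=F
#5 (c=4, s=7, w=-1) -> B2->S, B1->F, B3->T, B4->F, B5->F, B6->F, B7->F; covered: B1=F, B2=S, B3=T, B4=F, B5=F, B6=F, B7=F
#6 (c=5, s=2, w=0) -> B2->E, B1->F, B3->F, B5->F, B6->T, B7->F; covered: B1=F, B2=E, B3=F, B5=F, B6=T, B7=F
#7 (c=4, s=3, w=-1) -> B2->E, B1->F, B3->F, B5->F, B6->T, B7->F; covered: B1=F, B2=E, B3=F, B5=F, B6=T, B7=F
pool-wide coverage (13 outcomes): B1=T, B1=F, B2=S, B2=E, B3=T, B3=F, B4=T, B4=F, B5=F, B6=T, B6=F, B7=T, B7=F
every size-1 subset falls short of the 13 outcomes (best: 7/13)
every size-2 subset falls short of the 13 outcomes (best: 10/13)
every size-3 subset falls short of the 13 outcomes (best: 12/13)
size 4: inputs {2, 3, 4, 5} cover all 13 outcomes, and no lexicographically smaller subset of this size does

Answer: 2, 3, 4, 5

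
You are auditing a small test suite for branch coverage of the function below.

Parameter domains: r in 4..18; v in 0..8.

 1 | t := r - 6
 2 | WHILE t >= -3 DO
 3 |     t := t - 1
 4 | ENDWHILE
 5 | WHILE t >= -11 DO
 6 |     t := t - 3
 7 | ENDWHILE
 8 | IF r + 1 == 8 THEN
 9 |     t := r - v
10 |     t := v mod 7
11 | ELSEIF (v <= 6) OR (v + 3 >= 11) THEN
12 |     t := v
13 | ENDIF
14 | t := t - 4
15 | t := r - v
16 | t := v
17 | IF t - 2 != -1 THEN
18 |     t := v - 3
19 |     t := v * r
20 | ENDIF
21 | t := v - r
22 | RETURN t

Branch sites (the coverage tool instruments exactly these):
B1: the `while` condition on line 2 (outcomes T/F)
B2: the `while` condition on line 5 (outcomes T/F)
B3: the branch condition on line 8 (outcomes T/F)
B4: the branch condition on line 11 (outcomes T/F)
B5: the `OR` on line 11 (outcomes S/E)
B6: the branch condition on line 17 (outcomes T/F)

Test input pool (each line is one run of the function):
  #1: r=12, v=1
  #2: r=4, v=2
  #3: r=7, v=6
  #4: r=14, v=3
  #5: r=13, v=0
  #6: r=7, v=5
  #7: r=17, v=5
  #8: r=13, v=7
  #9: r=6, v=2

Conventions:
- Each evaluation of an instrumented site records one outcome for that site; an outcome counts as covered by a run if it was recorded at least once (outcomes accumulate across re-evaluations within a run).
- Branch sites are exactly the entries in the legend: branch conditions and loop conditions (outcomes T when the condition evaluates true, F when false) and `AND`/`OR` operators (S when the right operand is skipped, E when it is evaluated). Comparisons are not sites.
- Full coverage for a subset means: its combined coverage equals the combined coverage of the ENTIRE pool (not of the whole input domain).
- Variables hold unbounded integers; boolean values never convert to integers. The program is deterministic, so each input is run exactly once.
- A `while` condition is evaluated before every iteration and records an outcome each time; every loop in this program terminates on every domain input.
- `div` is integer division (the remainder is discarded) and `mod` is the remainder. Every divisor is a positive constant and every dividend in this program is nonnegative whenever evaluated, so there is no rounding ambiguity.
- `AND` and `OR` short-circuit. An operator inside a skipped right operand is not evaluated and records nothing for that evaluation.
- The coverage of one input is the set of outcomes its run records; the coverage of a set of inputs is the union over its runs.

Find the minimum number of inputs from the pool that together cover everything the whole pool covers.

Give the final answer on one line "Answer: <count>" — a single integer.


test 1 (r=12, v=1) hits B1=T, B1=F, B2=T, B2=F, B3=F, B4=T, B5=S, B6=F
test 2 (r=4, v=2) hits B1=T, B1=F, B2=T, B2=F, B3=F, B4=T, B5=S, B6=T
test 3 (r=7, v=6) hits B1=T, B1=F, B2=T, B2=F, B3=T, B6=T
test 4 (r=14, v=3) hits B1=T, B1=F, B2=T, B2=F, B3=F, B4=T, B5=S, B6=T
test 5 (r=13, v=0) hits B1=T, B1=F, B2=T, B2=F, B3=F, B4=T, B5=S, B6=T
test 6 (r=7, v=5) hits B1=T, B1=F, B2=T, B2=F, B3=T, B6=T
test 7 (r=17, v=5) hits B1=T, B1=F, B2=T, B2=F, B3=F, B4=T, B5=S, B6=T
test 8 (r=13, v=7) hits B1=T, B1=F, B2=T, B2=F, B3=F, B4=F, B5=E, B6=T
test 9 (r=6, v=2) hits B1=T, B1=F, B2=T, B2=F, B3=F, B4=T, B5=S, B6=T
the full pool covers 12 outcomes: B1=T, B1=F, B2=T, B2=F, B3=T, B3=F, B4=T, B4=F, B5=S, B5=E, B6=T, B6=F
size 1 is not enough: best union over all size-1 subsets is 8/12
size 2 is not enough: best union over all size-2 subsets is 11/12
inputs {1, 3, 8} (size 3) cover everything; no size-3 subset with a lexicographically smaller index list covers all 12
Answer: 3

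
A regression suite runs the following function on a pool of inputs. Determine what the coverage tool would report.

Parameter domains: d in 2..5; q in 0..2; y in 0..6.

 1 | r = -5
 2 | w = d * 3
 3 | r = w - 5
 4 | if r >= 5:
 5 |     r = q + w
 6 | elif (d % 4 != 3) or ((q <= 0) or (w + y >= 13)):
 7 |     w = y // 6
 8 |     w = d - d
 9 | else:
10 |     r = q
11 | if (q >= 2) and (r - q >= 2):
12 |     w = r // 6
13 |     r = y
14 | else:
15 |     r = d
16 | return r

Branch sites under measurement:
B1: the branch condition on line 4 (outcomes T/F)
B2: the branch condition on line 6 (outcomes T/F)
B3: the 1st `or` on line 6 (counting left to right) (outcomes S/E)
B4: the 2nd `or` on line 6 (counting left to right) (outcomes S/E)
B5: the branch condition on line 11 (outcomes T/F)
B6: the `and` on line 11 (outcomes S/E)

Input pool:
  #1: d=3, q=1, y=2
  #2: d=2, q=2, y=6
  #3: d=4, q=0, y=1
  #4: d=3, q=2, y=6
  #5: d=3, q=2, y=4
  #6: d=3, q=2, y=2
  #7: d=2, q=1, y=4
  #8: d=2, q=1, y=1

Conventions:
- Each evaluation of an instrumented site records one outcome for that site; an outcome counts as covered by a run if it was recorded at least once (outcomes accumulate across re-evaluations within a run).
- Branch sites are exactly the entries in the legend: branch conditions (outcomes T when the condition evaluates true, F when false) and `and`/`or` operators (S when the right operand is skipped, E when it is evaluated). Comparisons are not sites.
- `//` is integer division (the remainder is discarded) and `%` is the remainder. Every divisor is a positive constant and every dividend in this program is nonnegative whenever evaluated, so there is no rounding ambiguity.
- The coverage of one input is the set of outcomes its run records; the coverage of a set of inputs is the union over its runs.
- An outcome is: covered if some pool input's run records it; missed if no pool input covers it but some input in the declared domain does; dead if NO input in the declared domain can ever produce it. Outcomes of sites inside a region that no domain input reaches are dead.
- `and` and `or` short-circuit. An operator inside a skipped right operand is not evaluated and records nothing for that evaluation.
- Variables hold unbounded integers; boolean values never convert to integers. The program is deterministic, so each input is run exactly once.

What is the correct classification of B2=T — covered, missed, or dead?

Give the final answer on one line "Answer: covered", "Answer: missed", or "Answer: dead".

B2=T is recorded by pool input(s) 2, 4, 5, 7, 8 -> covered

Answer: covered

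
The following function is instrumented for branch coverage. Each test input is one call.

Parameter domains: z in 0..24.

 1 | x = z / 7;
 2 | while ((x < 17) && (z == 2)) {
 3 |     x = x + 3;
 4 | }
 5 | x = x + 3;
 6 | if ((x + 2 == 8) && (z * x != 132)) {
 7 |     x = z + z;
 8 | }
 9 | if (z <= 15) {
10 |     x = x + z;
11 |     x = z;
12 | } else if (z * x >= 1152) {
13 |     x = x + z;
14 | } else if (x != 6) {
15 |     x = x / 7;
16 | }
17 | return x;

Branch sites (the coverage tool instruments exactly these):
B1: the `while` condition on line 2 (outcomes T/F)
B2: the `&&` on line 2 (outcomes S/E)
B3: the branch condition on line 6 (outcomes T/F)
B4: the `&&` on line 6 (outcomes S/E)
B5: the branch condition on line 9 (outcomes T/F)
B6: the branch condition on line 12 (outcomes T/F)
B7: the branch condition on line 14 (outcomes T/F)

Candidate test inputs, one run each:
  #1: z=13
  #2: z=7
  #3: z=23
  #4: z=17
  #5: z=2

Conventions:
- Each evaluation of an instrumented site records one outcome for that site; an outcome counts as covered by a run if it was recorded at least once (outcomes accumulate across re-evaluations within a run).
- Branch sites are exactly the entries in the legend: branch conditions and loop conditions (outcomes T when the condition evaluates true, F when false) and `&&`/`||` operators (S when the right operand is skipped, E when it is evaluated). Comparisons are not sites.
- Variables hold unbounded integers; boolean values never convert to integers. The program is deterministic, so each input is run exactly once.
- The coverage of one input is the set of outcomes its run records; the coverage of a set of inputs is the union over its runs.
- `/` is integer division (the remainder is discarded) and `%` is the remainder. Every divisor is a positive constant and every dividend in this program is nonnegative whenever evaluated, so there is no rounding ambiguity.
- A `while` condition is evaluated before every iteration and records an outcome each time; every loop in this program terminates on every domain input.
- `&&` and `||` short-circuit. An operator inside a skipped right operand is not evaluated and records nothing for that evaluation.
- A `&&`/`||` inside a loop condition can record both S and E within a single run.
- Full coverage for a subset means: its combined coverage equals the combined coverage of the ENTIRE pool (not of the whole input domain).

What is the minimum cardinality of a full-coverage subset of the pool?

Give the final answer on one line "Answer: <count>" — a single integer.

test 1 (z=13) fires B2->E, B1->F, B4->S, B3->F, B5->T; hits B1=F, B2=E, B3=F, B4=S, B5=T
test 2 (z=7) fires B2->E, B1->F, B4->S, B3->F, B5->T; hits B1=F, B2=E, B3=F, B4=S, B5=T
test 3 (z=23) fires B2->E, B1->F, B4->E, B3->T, B5->F, B6->F, B7->T; hits B1=F, B2=E, B3=T, B4=E, B5=F, B6=F, B7=T
test 4 (z=17) fires B2->E, B1->F, B4->S, B3->F, B5->F, B6->F, B7->T; hits B1=F, B2=E, B3=F, B4=S, B5=F, B6=F, B7=T
test 5 (z=2) fires B2->E, B1->T, B2->E, B1->T, B2->E, B1->T, B2->E, B1->T, B2->E, B1->T, B2->E, B1->T, B2->S, B1->F, ...; hits B1=T, B1=F, B2=S, B2=E, B3=F, B4=S, B5=T
pool-wide coverage (12 outcomes): B1=T, B1=F, B2=S, B2=E, B3=T, B3=F, B4=S, B4=E, B5=T, B5=F, B6=F, B7=T
no size-1 subset reaches all 12 outcomes (best union: 7/12)
the canonical winner is {3, 5}: size 2, full 12-outcome coverage, earliest index list among size-2 covers

Answer: 2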